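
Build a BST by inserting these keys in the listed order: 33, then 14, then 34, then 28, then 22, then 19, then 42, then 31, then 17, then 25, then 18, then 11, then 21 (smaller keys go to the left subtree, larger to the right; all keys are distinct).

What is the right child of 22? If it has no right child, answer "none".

33: root
14: left child of 33 (depth 1)
34: right child of 33 (depth 1)
28: right child of 14 (depth 2)
22: left child of 28 (depth 3)
19: left child of 22 (depth 4)
42: right child of 34 (depth 2)
31: right child of 28 (depth 3)
17: left child of 19 (depth 5)
25: right child of 22 (depth 4)
18: right child of 17 (depth 6)
11: left child of 14 (depth 2)
21: right child of 19 (depth 5)

25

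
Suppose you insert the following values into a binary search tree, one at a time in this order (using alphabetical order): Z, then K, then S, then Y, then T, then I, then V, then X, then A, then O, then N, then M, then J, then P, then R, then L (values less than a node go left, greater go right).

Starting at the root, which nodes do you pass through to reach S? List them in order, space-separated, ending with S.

Z K S

Z: root
K: left child of Z (depth 1)
S: right child of K (depth 2)
Y: right child of S (depth 3)
T: left child of Y (depth 4)
I: left child of K (depth 2)
V: right child of T (depth 5)
X: right child of V (depth 6)
A: left child of I (depth 3)
O: left child of S (depth 3)
N: left child of O (depth 4)
M: left child of N (depth 5)
J: right child of I (depth 3)
P: right child of O (depth 4)
R: right child of P (depth 5)
L: left child of M (depth 6)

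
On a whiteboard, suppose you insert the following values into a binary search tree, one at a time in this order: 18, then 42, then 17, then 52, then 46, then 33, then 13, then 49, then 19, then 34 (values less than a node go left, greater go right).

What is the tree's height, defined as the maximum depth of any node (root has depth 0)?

18: root
42: right child of 18 (depth 1)
17: left child of 18 (depth 1)
52: right child of 42 (depth 2)
46: left child of 52 (depth 3)
33: left child of 42 (depth 2)
13: left child of 17 (depth 2)
49: right child of 46 (depth 4)
19: left child of 33 (depth 3)
34: right child of 33 (depth 3)

The deepest node is 49 at depth 4.

4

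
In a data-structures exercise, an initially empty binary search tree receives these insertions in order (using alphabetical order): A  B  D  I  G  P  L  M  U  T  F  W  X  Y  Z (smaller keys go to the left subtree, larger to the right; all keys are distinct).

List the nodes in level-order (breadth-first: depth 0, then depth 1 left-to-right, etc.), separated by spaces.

Insert A: tree is empty, so A becomes the root.
Insert B: B > A → go right. Place as right child of A.
Insert D: D > A → go right; D > B → go right. Place as right child of B.
Insert I: I > A → go right; I > B → go right; I > D → go right. Place as right child of D.
Insert G: G > A → go right; G > B → go right; G > D → go right; G < I → go left. Place as left child of I.
Insert P: P > A → go right; P > B → go right; P > D → go right; P > I → go right. Place as right child of I.
Insert L: L > A → go right; L > B → go right; L > D → go right; L > I → go right; L < P → go left. Place as left child of P.
Insert M: M > A → go right; M > B → go right; M > D → go right; M > I → go right; M < P → go left; M > L → go right. Place as right child of L.
Insert U: U > A → go right; U > B → go right; U > D → go right; U > I → go right; U > P → go right. Place as right child of P.
Insert T: T > A → go right; T > B → go right; T > D → go right; T > I → go right; T > P → go right; T < U → go left. Place as left child of U.
Insert F: F > A → go right; F > B → go right; F > D → go right; F < I → go left; F < G → go left. Place as left child of G.
Insert W: W > A → go right; W > B → go right; W > D → go right; W > I → go right; W > P → go right; W > U → go right. Place as right child of U.
Insert X: X > A → go right; X > B → go right; X > D → go right; X > I → go right; X > P → go right; X > U → go right; X > W → go right. Place as right child of W.
Insert Y: Y > A → go right; Y > B → go right; Y > D → go right; Y > I → go right; Y > P → go right; Y > U → go right; Y > W → go right; Y > X → go right. Place as right child of X.
Insert Z: Z > A → go right; Z > B → go right; Z > D → go right; Z > I → go right; Z > P → go right; Z > U → go right; Z > W → go right; Z > X → go right; Z > Y → go right. Place as right child of Y.

A B D I G P F L U M T W X Y Z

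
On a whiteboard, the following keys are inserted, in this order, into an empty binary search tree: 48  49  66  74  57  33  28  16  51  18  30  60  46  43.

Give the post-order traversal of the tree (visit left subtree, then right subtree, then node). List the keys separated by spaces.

18 16 30 28 43 46 33 51 60 57 74 66 49 48

Insert 48: tree is empty, so 48 becomes the root.
Insert 49: 49 > 48 → go right. Place as right child of 48.
Insert 66: 66 > 48 → go right; 66 > 49 → go right. Place as right child of 49.
Insert 74: 74 > 48 → go right; 74 > 49 → go right; 74 > 66 → go right. Place as right child of 66.
Insert 57: 57 > 48 → go right; 57 > 49 → go right; 57 < 66 → go left. Place as left child of 66.
Insert 33: 33 < 48 → go left. Place as left child of 48.
Insert 28: 28 < 48 → go left; 28 < 33 → go left. Place as left child of 33.
Insert 16: 16 < 48 → go left; 16 < 33 → go left; 16 < 28 → go left. Place as left child of 28.
Insert 51: 51 > 48 → go right; 51 > 49 → go right; 51 < 66 → go left; 51 < 57 → go left. Place as left child of 57.
Insert 18: 18 < 48 → go left; 18 < 33 → go left; 18 < 28 → go left; 18 > 16 → go right. Place as right child of 16.
Insert 30: 30 < 48 → go left; 30 < 33 → go left; 30 > 28 → go right. Place as right child of 28.
Insert 60: 60 > 48 → go right; 60 > 49 → go right; 60 < 66 → go left; 60 > 57 → go right. Place as right child of 57.
Insert 46: 46 < 48 → go left; 46 > 33 → go right. Place as right child of 33.
Insert 43: 43 < 48 → go left; 43 > 33 → go right; 43 < 46 → go left. Place as left child of 46.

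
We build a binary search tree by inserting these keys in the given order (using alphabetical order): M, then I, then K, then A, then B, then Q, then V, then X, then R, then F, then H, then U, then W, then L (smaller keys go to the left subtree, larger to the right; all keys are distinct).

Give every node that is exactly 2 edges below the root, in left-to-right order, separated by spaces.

Resulting structure (node: left, right):
  M: L=I, R=Q
  I: L=A, R=K
  K: L=–, R=L
  A: L=–, R=B
  B: L=–, R=F
  Q: L=–, R=V
  V: L=R, R=X
  X: L=W, R=–
  R: L=–, R=U
  F: L=–, R=H
  H: L=–, R=–
  U: L=–, R=–
  W: L=–, R=–
  L: L=–, R=–

A K V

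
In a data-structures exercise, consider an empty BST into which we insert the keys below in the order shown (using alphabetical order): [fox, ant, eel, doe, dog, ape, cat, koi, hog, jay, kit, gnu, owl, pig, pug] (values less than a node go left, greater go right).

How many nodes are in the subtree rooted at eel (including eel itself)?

5

Insert fox: tree is empty, so fox becomes the root.
Insert ant: ant < fox → go left. Place as left child of fox.
Insert eel: eel < fox → go left; eel > ant → go right. Place as right child of ant.
Insert doe: doe < fox → go left; doe > ant → go right; doe < eel → go left. Place as left child of eel.
Insert dog: dog < fox → go left; dog > ant → go right; dog < eel → go left; dog > doe → go right. Place as right child of doe.
Insert ape: ape < fox → go left; ape > ant → go right; ape < eel → go left; ape < doe → go left. Place as left child of doe.
Insert cat: cat < fox → go left; cat > ant → go right; cat < eel → go left; cat < doe → go left; cat > ape → go right. Place as right child of ape.
Insert koi: koi > fox → go right. Place as right child of fox.
Insert hog: hog > fox → go right; hog < koi → go left. Place as left child of koi.
Insert jay: jay > fox → go right; jay < koi → go left; jay > hog → go right. Place as right child of hog.
Insert kit: kit > fox → go right; kit < koi → go left; kit > hog → go right; kit > jay → go right. Place as right child of jay.
Insert gnu: gnu > fox → go right; gnu < koi → go left; gnu < hog → go left. Place as left child of hog.
Insert owl: owl > fox → go right; owl > koi → go right. Place as right child of koi.
Insert pig: pig > fox → go right; pig > koi → go right; pig > owl → go right. Place as right child of owl.
Insert pug: pug > fox → go right; pug > koi → go right; pug > owl → go right; pug > pig → go right. Place as right child of pig.

Subtree rooted at eel contains: eel, doe, ape, cat, dog — 5 nodes.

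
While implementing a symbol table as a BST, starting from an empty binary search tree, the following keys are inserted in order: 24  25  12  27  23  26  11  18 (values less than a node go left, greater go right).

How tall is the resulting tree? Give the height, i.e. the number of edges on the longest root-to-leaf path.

3

Resulting structure (node: left, right):
  24: L=12, R=25
  25: L=–, R=27
  12: L=11, R=23
  27: L=26, R=–
  23: L=18, R=–
  26: L=–, R=–
  11: L=–, R=–
  18: L=–, R=–

The deepest node is 26 at depth 3.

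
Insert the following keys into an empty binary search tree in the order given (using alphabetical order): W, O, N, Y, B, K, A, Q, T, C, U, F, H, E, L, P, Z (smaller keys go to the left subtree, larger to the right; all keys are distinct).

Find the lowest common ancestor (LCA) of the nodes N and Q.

O

Insert W: tree is empty, so W becomes the root.
Insert O: O < W → go left. Place as left child of W.
Insert N: N < W → go left; N < O → go left. Place as left child of O.
Insert Y: Y > W → go right. Place as right child of W.
Insert B: B < W → go left; B < O → go left; B < N → go left. Place as left child of N.
Insert K: K < W → go left; K < O → go left; K < N → go left; K > B → go right. Place as right child of B.
Insert A: A < W → go left; A < O → go left; A < N → go left; A < B → go left. Place as left child of B.
Insert Q: Q < W → go left; Q > O → go right. Place as right child of O.
Insert T: T < W → go left; T > O → go right; T > Q → go right. Place as right child of Q.
Insert C: C < W → go left; C < O → go left; C < N → go left; C > B → go right; C < K → go left. Place as left child of K.
Insert U: U < W → go left; U > O → go right; U > Q → go right; U > T → go right. Place as right child of T.
Insert F: F < W → go left; F < O → go left; F < N → go left; F > B → go right; F < K → go left; F > C → go right. Place as right child of C.
Insert H: H < W → go left; H < O → go left; H < N → go left; H > B → go right; H < K → go left; H > C → go right; H > F → go right. Place as right child of F.
Insert E: E < W → go left; E < O → go left; E < N → go left; E > B → go right; E < K → go left; E > C → go right; E < F → go left. Place as left child of F.
Insert L: L < W → go left; L < O → go left; L < N → go left; L > B → go right; L > K → go right. Place as right child of K.
Insert P: P < W → go left; P > O → go right; P < Q → go left. Place as left child of Q.
Insert Z: Z > W → go right; Z > Y → go right. Place as right child of Y.

Path to N: W → O → N
Path to Q: W → O → Q
The paths share a prefix ending at O, then split left and right.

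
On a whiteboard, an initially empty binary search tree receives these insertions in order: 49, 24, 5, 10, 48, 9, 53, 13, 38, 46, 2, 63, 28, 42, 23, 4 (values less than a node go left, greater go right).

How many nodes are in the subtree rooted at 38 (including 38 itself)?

4

49: root
24: left child of 49 (depth 1)
5: left child of 24 (depth 2)
10: right child of 5 (depth 3)
48: right child of 24 (depth 2)
9: left child of 10 (depth 4)
53: right child of 49 (depth 1)
13: right child of 10 (depth 4)
38: left child of 48 (depth 3)
46: right child of 38 (depth 4)
2: left child of 5 (depth 3)
63: right child of 53 (depth 2)
28: left child of 38 (depth 4)
42: left child of 46 (depth 5)
23: right child of 13 (depth 5)
4: right child of 2 (depth 4)

Subtree rooted at 38 contains: 38, 28, 46, 42 — 4 nodes.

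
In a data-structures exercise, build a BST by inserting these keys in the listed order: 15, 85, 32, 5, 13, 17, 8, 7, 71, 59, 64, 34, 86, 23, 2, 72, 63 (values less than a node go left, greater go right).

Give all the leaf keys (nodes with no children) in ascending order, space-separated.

2 7 23 34 63 72 86

Resulting structure (node: left, right):
  15: L=5, R=85
  85: L=32, R=86
  32: L=17, R=71
  5: L=2, R=13
  13: L=8, R=–
  17: L=–, R=23
  8: L=7, R=–
  7: L=–, R=–
  71: L=59, R=72
  59: L=34, R=64
  64: L=63, R=–
  34: L=–, R=–
  86: L=–, R=–
  23: L=–, R=–
  2: L=–, R=–
  72: L=–, R=–
  63: L=–, R=–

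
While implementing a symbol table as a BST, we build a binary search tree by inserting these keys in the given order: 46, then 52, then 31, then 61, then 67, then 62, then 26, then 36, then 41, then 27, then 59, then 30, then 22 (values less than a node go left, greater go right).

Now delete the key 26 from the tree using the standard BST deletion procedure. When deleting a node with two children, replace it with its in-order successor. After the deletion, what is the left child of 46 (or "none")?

46: root
52: right child of 46 (depth 1)
31: left child of 46 (depth 1)
61: right child of 52 (depth 2)
67: right child of 61 (depth 3)
62: left child of 67 (depth 4)
26: left child of 31 (depth 2)
36: right child of 31 (depth 2)
41: right child of 36 (depth 3)
27: right child of 26 (depth 3)
59: left child of 61 (depth 3)
30: right child of 27 (depth 4)
22: left child of 26 (depth 3)

Delete 26 (two children — replace with in-order successor).
After deletion, 46's left child: 31.

31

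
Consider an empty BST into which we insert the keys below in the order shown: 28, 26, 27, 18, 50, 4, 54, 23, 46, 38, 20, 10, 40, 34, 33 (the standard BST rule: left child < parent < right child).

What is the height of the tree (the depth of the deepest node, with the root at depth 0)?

5

28: root
26: left child of 28 (depth 1)
27: right child of 26 (depth 2)
18: left child of 26 (depth 2)
50: right child of 28 (depth 1)
4: left child of 18 (depth 3)
54: right child of 50 (depth 2)
23: right child of 18 (depth 3)
46: left child of 50 (depth 2)
38: left child of 46 (depth 3)
20: left child of 23 (depth 4)
10: right child of 4 (depth 4)
40: right child of 38 (depth 4)
34: left child of 38 (depth 4)
33: left child of 34 (depth 5)

The deepest node is 33 at depth 5.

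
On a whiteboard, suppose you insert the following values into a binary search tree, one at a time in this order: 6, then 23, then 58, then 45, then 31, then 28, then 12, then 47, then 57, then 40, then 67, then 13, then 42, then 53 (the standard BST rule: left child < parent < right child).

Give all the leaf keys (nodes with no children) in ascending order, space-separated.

13 28 42 53 67

Insert 6: tree is empty, so 6 becomes the root.
Insert 23: 23 > 6 → go right. Place as right child of 6.
Insert 58: 58 > 6 → go right; 58 > 23 → go right. Place as right child of 23.
Insert 45: 45 > 6 → go right; 45 > 23 → go right; 45 < 58 → go left. Place as left child of 58.
Insert 31: 31 > 6 → go right; 31 > 23 → go right; 31 < 58 → go left; 31 < 45 → go left. Place as left child of 45.
Insert 28: 28 > 6 → go right; 28 > 23 → go right; 28 < 58 → go left; 28 < 45 → go left; 28 < 31 → go left. Place as left child of 31.
Insert 12: 12 > 6 → go right; 12 < 23 → go left. Place as left child of 23.
Insert 47: 47 > 6 → go right; 47 > 23 → go right; 47 < 58 → go left; 47 > 45 → go right. Place as right child of 45.
Insert 57: 57 > 6 → go right; 57 > 23 → go right; 57 < 58 → go left; 57 > 45 → go right; 57 > 47 → go right. Place as right child of 47.
Insert 40: 40 > 6 → go right; 40 > 23 → go right; 40 < 58 → go left; 40 < 45 → go left; 40 > 31 → go right. Place as right child of 31.
Insert 67: 67 > 6 → go right; 67 > 23 → go right; 67 > 58 → go right. Place as right child of 58.
Insert 13: 13 > 6 → go right; 13 < 23 → go left; 13 > 12 → go right. Place as right child of 12.
Insert 42: 42 > 6 → go right; 42 > 23 → go right; 42 < 58 → go left; 42 < 45 → go left; 42 > 31 → go right; 42 > 40 → go right. Place as right child of 40.
Insert 53: 53 > 6 → go right; 53 > 23 → go right; 53 < 58 → go left; 53 > 45 → go right; 53 > 47 → go right; 53 < 57 → go left. Place as left child of 57.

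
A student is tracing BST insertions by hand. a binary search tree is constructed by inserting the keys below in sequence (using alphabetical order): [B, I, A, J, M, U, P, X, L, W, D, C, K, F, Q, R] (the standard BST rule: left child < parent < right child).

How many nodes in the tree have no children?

Resulting structure (node: left, right):
  B: L=A, R=I
  I: L=D, R=J
  A: L=–, R=–
  J: L=–, R=M
  M: L=L, R=U
  U: L=P, R=X
  P: L=–, R=Q
  X: L=W, R=–
  L: L=K, R=–
  W: L=–, R=–
  D: L=C, R=F
  C: L=–, R=–
  K: L=–, R=–
  F: L=–, R=–
  Q: L=–, R=R
  R: L=–, R=–

Leaves: A, C, F, K, R, W — 6 in total.

6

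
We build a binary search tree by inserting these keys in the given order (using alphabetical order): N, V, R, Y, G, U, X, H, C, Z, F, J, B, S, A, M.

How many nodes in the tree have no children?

6

Resulting structure (node: left, right):
  N: L=G, R=V
  V: L=R, R=Y
  R: L=–, R=U
  Y: L=X, R=Z
  G: L=C, R=H
  U: L=S, R=–
  X: L=–, R=–
  H: L=–, R=J
  C: L=B, R=F
  Z: L=–, R=–
  F: L=–, R=–
  J: L=–, R=M
  B: L=A, R=–
  S: L=–, R=–
  A: L=–, R=–
  M: L=–, R=–

Leaves: A, F, M, S, X, Z — 6 in total.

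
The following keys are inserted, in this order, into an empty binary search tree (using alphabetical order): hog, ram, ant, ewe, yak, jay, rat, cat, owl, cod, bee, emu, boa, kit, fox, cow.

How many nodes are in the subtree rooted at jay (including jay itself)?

hog: root
ram: right child of hog (depth 1)
ant: left child of hog (depth 1)
ewe: right child of ant (depth 2)
yak: right child of ram (depth 2)
jay: left child of ram (depth 2)
rat: left child of yak (depth 3)
cat: left child of ewe (depth 3)
owl: right child of jay (depth 3)
cod: right child of cat (depth 4)
bee: left child of cat (depth 4)
emu: right child of cod (depth 5)
boa: right child of bee (depth 5)
kit: left child of owl (depth 4)
fox: right child of ewe (depth 3)
cow: left child of emu (depth 6)

Subtree rooted at jay contains: jay, owl, kit — 3 nodes.

3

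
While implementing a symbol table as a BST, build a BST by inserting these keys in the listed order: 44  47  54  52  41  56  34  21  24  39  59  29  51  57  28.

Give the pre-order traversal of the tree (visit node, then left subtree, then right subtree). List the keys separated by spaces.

Resulting structure (node: left, right):
  44: L=41, R=47
  47: L=–, R=54
  54: L=52, R=56
  52: L=51, R=–
  41: L=34, R=–
  56: L=–, R=59
  34: L=21, R=39
  21: L=–, R=24
  24: L=–, R=29
  39: L=–, R=–
  59: L=57, R=–
  29: L=28, R=–
  51: L=–, R=–
  57: L=–, R=–
  28: L=–, R=–

44 41 34 21 24 29 28 39 47 54 52 51 56 59 57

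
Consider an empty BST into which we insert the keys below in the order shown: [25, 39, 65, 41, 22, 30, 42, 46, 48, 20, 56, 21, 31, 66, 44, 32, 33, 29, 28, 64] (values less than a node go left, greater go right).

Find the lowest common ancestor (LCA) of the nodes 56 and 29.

39

Resulting structure (node: left, right):
  25: L=22, R=39
  39: L=30, R=65
  65: L=41, R=66
  41: L=–, R=42
  22: L=20, R=–
  30: L=29, R=31
  42: L=–, R=46
  46: L=44, R=48
  48: L=–, R=56
  20: L=–, R=21
  56: L=–, R=64
  21: L=–, R=–
  31: L=–, R=32
  66: L=–, R=–
  44: L=–, R=–
  32: L=–, R=33
  33: L=–, R=–
  29: L=28, R=–
  28: L=–, R=–
  64: L=–, R=–

Path to 56: 25 → 39 → 65 → 41 → 42 → 46 → 48 → 56
Path to 29: 25 → 39 → 30 → 29
The paths share a prefix ending at 39, then split left and right.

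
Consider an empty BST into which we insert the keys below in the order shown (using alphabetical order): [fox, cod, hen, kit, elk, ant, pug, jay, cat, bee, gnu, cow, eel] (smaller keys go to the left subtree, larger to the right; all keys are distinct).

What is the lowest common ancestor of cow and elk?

Insert fox: tree is empty, so fox becomes the root.
Insert cod: cod < fox → go left. Place as left child of fox.
Insert hen: hen > fox → go right. Place as right child of fox.
Insert kit: kit > fox → go right; kit > hen → go right. Place as right child of hen.
Insert elk: elk < fox → go left; elk > cod → go right. Place as right child of cod.
Insert ant: ant < fox → go left; ant < cod → go left. Place as left child of cod.
Insert pug: pug > fox → go right; pug > hen → go right; pug > kit → go right. Place as right child of kit.
Insert jay: jay > fox → go right; jay > hen → go right; jay < kit → go left. Place as left child of kit.
Insert cat: cat < fox → go left; cat < cod → go left; cat > ant → go right. Place as right child of ant.
Insert bee: bee < fox → go left; bee < cod → go left; bee > ant → go right; bee < cat → go left. Place as left child of cat.
Insert gnu: gnu > fox → go right; gnu < hen → go left. Place as left child of hen.
Insert cow: cow < fox → go left; cow > cod → go right; cow < elk → go left. Place as left child of elk.
Insert eel: eel < fox → go left; eel > cod → go right; eel < elk → go left; eel > cow → go right. Place as right child of cow.

Path to cow: fox → cod → elk → cow
Path to elk: fox → cod → elk
elk lies on both paths and is an ancestor of the other node.

elk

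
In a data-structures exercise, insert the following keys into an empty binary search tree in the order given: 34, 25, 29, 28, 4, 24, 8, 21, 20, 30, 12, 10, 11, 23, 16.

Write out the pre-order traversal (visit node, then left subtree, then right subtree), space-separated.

Insert 34: tree is empty, so 34 becomes the root.
Insert 25: 25 < 34 → go left. Place as left child of 34.
Insert 29: 29 < 34 → go left; 29 > 25 → go right. Place as right child of 25.
Insert 28: 28 < 34 → go left; 28 > 25 → go right; 28 < 29 → go left. Place as left child of 29.
Insert 4: 4 < 34 → go left; 4 < 25 → go left. Place as left child of 25.
Insert 24: 24 < 34 → go left; 24 < 25 → go left; 24 > 4 → go right. Place as right child of 4.
Insert 8: 8 < 34 → go left; 8 < 25 → go left; 8 > 4 → go right; 8 < 24 → go left. Place as left child of 24.
Insert 21: 21 < 34 → go left; 21 < 25 → go left; 21 > 4 → go right; 21 < 24 → go left; 21 > 8 → go right. Place as right child of 8.
Insert 20: 20 < 34 → go left; 20 < 25 → go left; 20 > 4 → go right; 20 < 24 → go left; 20 > 8 → go right; 20 < 21 → go left. Place as left child of 21.
Insert 30: 30 < 34 → go left; 30 > 25 → go right; 30 > 29 → go right. Place as right child of 29.
Insert 12: 12 < 34 → go left; 12 < 25 → go left; 12 > 4 → go right; 12 < 24 → go left; 12 > 8 → go right; 12 < 21 → go left; 12 < 20 → go left. Place as left child of 20.
Insert 10: 10 < 34 → go left; 10 < 25 → go left; 10 > 4 → go right; 10 < 24 → go left; 10 > 8 → go right; 10 < 21 → go left; 10 < 20 → go left; 10 < 12 → go left. Place as left child of 12.
Insert 11: 11 < 34 → go left; 11 < 25 → go left; 11 > 4 → go right; 11 < 24 → go left; 11 > 8 → go right; 11 < 21 → go left; 11 < 20 → go left; 11 < 12 → go left; 11 > 10 → go right. Place as right child of 10.
Insert 23: 23 < 34 → go left; 23 < 25 → go left; 23 > 4 → go right; 23 < 24 → go left; 23 > 8 → go right; 23 > 21 → go right. Place as right child of 21.
Insert 16: 16 < 34 → go left; 16 < 25 → go left; 16 > 4 → go right; 16 < 24 → go left; 16 > 8 → go right; 16 < 21 → go left; 16 < 20 → go left; 16 > 12 → go right. Place as right child of 12.

34 25 4 24 8 21 20 12 10 11 16 23 29 28 30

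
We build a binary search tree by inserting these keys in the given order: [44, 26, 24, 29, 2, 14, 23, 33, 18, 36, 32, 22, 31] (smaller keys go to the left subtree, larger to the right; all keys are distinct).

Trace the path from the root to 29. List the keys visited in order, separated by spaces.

44 26 29

44: root
26: left child of 44 (depth 1)
24: left child of 26 (depth 2)
29: right child of 26 (depth 2)
2: left child of 24 (depth 3)
14: right child of 2 (depth 4)
23: right child of 14 (depth 5)
33: right child of 29 (depth 3)
18: left child of 23 (depth 6)
36: right child of 33 (depth 4)
32: left child of 33 (depth 4)
22: right child of 18 (depth 7)
31: left child of 32 (depth 5)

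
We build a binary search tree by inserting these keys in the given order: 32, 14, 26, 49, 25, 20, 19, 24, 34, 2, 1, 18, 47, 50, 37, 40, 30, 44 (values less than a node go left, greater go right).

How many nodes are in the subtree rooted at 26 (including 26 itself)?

7

32: root
14: left child of 32 (depth 1)
26: right child of 14 (depth 2)
49: right child of 32 (depth 1)
25: left child of 26 (depth 3)
20: left child of 25 (depth 4)
19: left child of 20 (depth 5)
24: right child of 20 (depth 5)
34: left child of 49 (depth 2)
2: left child of 14 (depth 2)
1: left child of 2 (depth 3)
18: left child of 19 (depth 6)
47: right child of 34 (depth 3)
50: right child of 49 (depth 2)
37: left child of 47 (depth 4)
40: right child of 37 (depth 5)
30: right child of 26 (depth 3)
44: right child of 40 (depth 6)

Subtree rooted at 26 contains: 26, 25, 20, 19, 18, 24, 30 — 7 nodes.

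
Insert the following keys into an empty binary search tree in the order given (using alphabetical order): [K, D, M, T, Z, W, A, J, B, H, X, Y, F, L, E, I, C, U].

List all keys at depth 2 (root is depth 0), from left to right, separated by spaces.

A J L T

Insert K: tree is empty, so K becomes the root.
Insert D: D < K → go left. Place as left child of K.
Insert M: M > K → go right. Place as right child of K.
Insert T: T > K → go right; T > M → go right. Place as right child of M.
Insert Z: Z > K → go right; Z > M → go right; Z > T → go right. Place as right child of T.
Insert W: W > K → go right; W > M → go right; W > T → go right; W < Z → go left. Place as left child of Z.
Insert A: A < K → go left; A < D → go left. Place as left child of D.
Insert J: J < K → go left; J > D → go right. Place as right child of D.
Insert B: B < K → go left; B < D → go left; B > A → go right. Place as right child of A.
Insert H: H < K → go left; H > D → go right; H < J → go left. Place as left child of J.
Insert X: X > K → go right; X > M → go right; X > T → go right; X < Z → go left; X > W → go right. Place as right child of W.
Insert Y: Y > K → go right; Y > M → go right; Y > T → go right; Y < Z → go left; Y > W → go right; Y > X → go right. Place as right child of X.
Insert F: F < K → go left; F > D → go right; F < J → go left; F < H → go left. Place as left child of H.
Insert L: L > K → go right; L < M → go left. Place as left child of M.
Insert E: E < K → go left; E > D → go right; E < J → go left; E < H → go left; E < F → go left. Place as left child of F.
Insert I: I < K → go left; I > D → go right; I < J → go left; I > H → go right. Place as right child of H.
Insert C: C < K → go left; C < D → go left; C > A → go right; C > B → go right. Place as right child of B.
Insert U: U > K → go right; U > M → go right; U > T → go right; U < Z → go left; U < W → go left. Place as left child of W.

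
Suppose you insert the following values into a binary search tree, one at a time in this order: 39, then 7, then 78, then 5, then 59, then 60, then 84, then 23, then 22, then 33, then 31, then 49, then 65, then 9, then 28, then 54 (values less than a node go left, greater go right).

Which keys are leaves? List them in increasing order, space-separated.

5 9 28 54 65 84

Insert 39: tree is empty, so 39 becomes the root.
Insert 7: 7 < 39 → go left. Place as left child of 39.
Insert 78: 78 > 39 → go right. Place as right child of 39.
Insert 5: 5 < 39 → go left; 5 < 7 → go left. Place as left child of 7.
Insert 59: 59 > 39 → go right; 59 < 78 → go left. Place as left child of 78.
Insert 60: 60 > 39 → go right; 60 < 78 → go left; 60 > 59 → go right. Place as right child of 59.
Insert 84: 84 > 39 → go right; 84 > 78 → go right. Place as right child of 78.
Insert 23: 23 < 39 → go left; 23 > 7 → go right. Place as right child of 7.
Insert 22: 22 < 39 → go left; 22 > 7 → go right; 22 < 23 → go left. Place as left child of 23.
Insert 33: 33 < 39 → go left; 33 > 7 → go right; 33 > 23 → go right. Place as right child of 23.
Insert 31: 31 < 39 → go left; 31 > 7 → go right; 31 > 23 → go right; 31 < 33 → go left. Place as left child of 33.
Insert 49: 49 > 39 → go right; 49 < 78 → go left; 49 < 59 → go left. Place as left child of 59.
Insert 65: 65 > 39 → go right; 65 < 78 → go left; 65 > 59 → go right; 65 > 60 → go right. Place as right child of 60.
Insert 9: 9 < 39 → go left; 9 > 7 → go right; 9 < 23 → go left; 9 < 22 → go left. Place as left child of 22.
Insert 28: 28 < 39 → go left; 28 > 7 → go right; 28 > 23 → go right; 28 < 33 → go left; 28 < 31 → go left. Place as left child of 31.
Insert 54: 54 > 39 → go right; 54 < 78 → go left; 54 < 59 → go left; 54 > 49 → go right. Place as right child of 49.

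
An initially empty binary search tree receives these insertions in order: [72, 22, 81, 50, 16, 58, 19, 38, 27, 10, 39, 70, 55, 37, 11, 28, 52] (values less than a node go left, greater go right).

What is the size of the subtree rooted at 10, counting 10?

Insert 72: tree is empty, so 72 becomes the root.
Insert 22: 22 < 72 → go left. Place as left child of 72.
Insert 81: 81 > 72 → go right. Place as right child of 72.
Insert 50: 50 < 72 → go left; 50 > 22 → go right. Place as right child of 22.
Insert 16: 16 < 72 → go left; 16 < 22 → go left. Place as left child of 22.
Insert 58: 58 < 72 → go left; 58 > 22 → go right; 58 > 50 → go right. Place as right child of 50.
Insert 19: 19 < 72 → go left; 19 < 22 → go left; 19 > 16 → go right. Place as right child of 16.
Insert 38: 38 < 72 → go left; 38 > 22 → go right; 38 < 50 → go left. Place as left child of 50.
Insert 27: 27 < 72 → go left; 27 > 22 → go right; 27 < 50 → go left; 27 < 38 → go left. Place as left child of 38.
Insert 10: 10 < 72 → go left; 10 < 22 → go left; 10 < 16 → go left. Place as left child of 16.
Insert 39: 39 < 72 → go left; 39 > 22 → go right; 39 < 50 → go left; 39 > 38 → go right. Place as right child of 38.
Insert 70: 70 < 72 → go left; 70 > 22 → go right; 70 > 50 → go right; 70 > 58 → go right. Place as right child of 58.
Insert 55: 55 < 72 → go left; 55 > 22 → go right; 55 > 50 → go right; 55 < 58 → go left. Place as left child of 58.
Insert 37: 37 < 72 → go left; 37 > 22 → go right; 37 < 50 → go left; 37 < 38 → go left; 37 > 27 → go right. Place as right child of 27.
Insert 11: 11 < 72 → go left; 11 < 22 → go left; 11 < 16 → go left; 11 > 10 → go right. Place as right child of 10.
Insert 28: 28 < 72 → go left; 28 > 22 → go right; 28 < 50 → go left; 28 < 38 → go left; 28 > 27 → go right; 28 < 37 → go left. Place as left child of 37.
Insert 52: 52 < 72 → go left; 52 > 22 → go right; 52 > 50 → go right; 52 < 58 → go left; 52 < 55 → go left. Place as left child of 55.

Subtree rooted at 10 contains: 10, 11 — 2 nodes.

2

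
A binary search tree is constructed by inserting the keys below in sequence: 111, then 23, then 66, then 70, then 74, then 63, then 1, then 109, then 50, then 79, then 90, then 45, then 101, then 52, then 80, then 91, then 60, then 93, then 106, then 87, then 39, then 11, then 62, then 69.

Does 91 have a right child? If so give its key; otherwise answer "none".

93

Insert 111: tree is empty, so 111 becomes the root.
Insert 23: 23 < 111 → go left. Place as left child of 111.
Insert 66: 66 < 111 → go left; 66 > 23 → go right. Place as right child of 23.
Insert 70: 70 < 111 → go left; 70 > 23 → go right; 70 > 66 → go right. Place as right child of 66.
Insert 74: 74 < 111 → go left; 74 > 23 → go right; 74 > 66 → go right; 74 > 70 → go right. Place as right child of 70.
Insert 63: 63 < 111 → go left; 63 > 23 → go right; 63 < 66 → go left. Place as left child of 66.
Insert 1: 1 < 111 → go left; 1 < 23 → go left. Place as left child of 23.
Insert 109: 109 < 111 → go left; 109 > 23 → go right; 109 > 66 → go right; 109 > 70 → go right; 109 > 74 → go right. Place as right child of 74.
Insert 50: 50 < 111 → go left; 50 > 23 → go right; 50 < 66 → go left; 50 < 63 → go left. Place as left child of 63.
Insert 79: 79 < 111 → go left; 79 > 23 → go right; 79 > 66 → go right; 79 > 70 → go right; 79 > 74 → go right; 79 < 109 → go left. Place as left child of 109.
Insert 90: 90 < 111 → go left; 90 > 23 → go right; 90 > 66 → go right; 90 > 70 → go right; 90 > 74 → go right; 90 < 109 → go left; 90 > 79 → go right. Place as right child of 79.
Insert 45: 45 < 111 → go left; 45 > 23 → go right; 45 < 66 → go left; 45 < 63 → go left; 45 < 50 → go left. Place as left child of 50.
Insert 101: 101 < 111 → go left; 101 > 23 → go right; 101 > 66 → go right; 101 > 70 → go right; 101 > 74 → go right; 101 < 109 → go left; 101 > 79 → go right; 101 > 90 → go right. Place as right child of 90.
Insert 52: 52 < 111 → go left; 52 > 23 → go right; 52 < 66 → go left; 52 < 63 → go left; 52 > 50 → go right. Place as right child of 50.
Insert 80: 80 < 111 → go left; 80 > 23 → go right; 80 > 66 → go right; 80 > 70 → go right; 80 > 74 → go right; 80 < 109 → go left; 80 > 79 → go right; 80 < 90 → go left. Place as left child of 90.
Insert 91: 91 < 111 → go left; 91 > 23 → go right; 91 > 66 → go right; 91 > 70 → go right; 91 > 74 → go right; 91 < 109 → go left; 91 > 79 → go right; 91 > 90 → go right; 91 < 101 → go left. Place as left child of 101.
Insert 60: 60 < 111 → go left; 60 > 23 → go right; 60 < 66 → go left; 60 < 63 → go left; 60 > 50 → go right; 60 > 52 → go right. Place as right child of 52.
Insert 93: 93 < 111 → go left; 93 > 23 → go right; 93 > 66 → go right; 93 > 70 → go right; 93 > 74 → go right; 93 < 109 → go left; 93 > 79 → go right; 93 > 90 → go right; 93 < 101 → go left; 93 > 91 → go right. Place as right child of 91.
Insert 106: 106 < 111 → go left; 106 > 23 → go right; 106 > 66 → go right; 106 > 70 → go right; 106 > 74 → go right; 106 < 109 → go left; 106 > 79 → go right; 106 > 90 → go right; 106 > 101 → go right. Place as right child of 101.
Insert 87: 87 < 111 → go left; 87 > 23 → go right; 87 > 66 → go right; 87 > 70 → go right; 87 > 74 → go right; 87 < 109 → go left; 87 > 79 → go right; 87 < 90 → go left; 87 > 80 → go right. Place as right child of 80.
Insert 39: 39 < 111 → go left; 39 > 23 → go right; 39 < 66 → go left; 39 < 63 → go left; 39 < 50 → go left; 39 < 45 → go left. Place as left child of 45.
Insert 11: 11 < 111 → go left; 11 < 23 → go left; 11 > 1 → go right. Place as right child of 1.
Insert 62: 62 < 111 → go left; 62 > 23 → go right; 62 < 66 → go left; 62 < 63 → go left; 62 > 50 → go right; 62 > 52 → go right; 62 > 60 → go right. Place as right child of 60.
Insert 69: 69 < 111 → go left; 69 > 23 → go right; 69 > 66 → go right; 69 < 70 → go left. Place as left child of 70.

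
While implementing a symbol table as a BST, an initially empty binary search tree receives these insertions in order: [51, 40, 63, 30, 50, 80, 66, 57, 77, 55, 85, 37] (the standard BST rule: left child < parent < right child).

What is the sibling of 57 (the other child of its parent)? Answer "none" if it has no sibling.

80

51: root
40: left child of 51 (depth 1)
63: right child of 51 (depth 1)
30: left child of 40 (depth 2)
50: right child of 40 (depth 2)
80: right child of 63 (depth 2)
66: left child of 80 (depth 3)
57: left child of 63 (depth 2)
77: right child of 66 (depth 4)
55: left child of 57 (depth 3)
85: right child of 80 (depth 3)
37: right child of 30 (depth 3)

57's parent is 63; the other child of 63 is 80.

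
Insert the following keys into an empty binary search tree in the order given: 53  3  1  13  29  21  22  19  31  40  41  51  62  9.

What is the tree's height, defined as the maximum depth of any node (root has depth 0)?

Resulting structure (node: left, right):
  53: L=3, R=62
  3: L=1, R=13
  1: L=–, R=–
  13: L=9, R=29
  29: L=21, R=31
  21: L=19, R=22
  22: L=–, R=–
  19: L=–, R=–
  31: L=–, R=40
  40: L=–, R=41
  41: L=–, R=51
  51: L=–, R=–
  62: L=–, R=–
  9: L=–, R=–

The deepest node is 51 at depth 7.

7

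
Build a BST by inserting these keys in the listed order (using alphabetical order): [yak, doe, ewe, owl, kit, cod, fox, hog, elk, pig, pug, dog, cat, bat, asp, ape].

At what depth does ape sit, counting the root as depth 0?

Resulting structure (node: left, right):
  yak: L=doe, R=–
  doe: L=cod, R=ewe
  ewe: L=elk, R=owl
  owl: L=kit, R=pig
  kit: L=fox, R=–
  cod: L=cat, R=–
  fox: L=–, R=hog
  hog: L=–, R=–
  elk: L=dog, R=–
  pig: L=–, R=pug
  pug: L=–, R=–
  dog: L=–, R=–
  cat: L=bat, R=–
  bat: L=asp, R=–
  asp: L=ape, R=–
  ape: L=–, R=–

Path to ape: yak → doe → cod → cat → bat → asp → ape, which is 6 edges.

6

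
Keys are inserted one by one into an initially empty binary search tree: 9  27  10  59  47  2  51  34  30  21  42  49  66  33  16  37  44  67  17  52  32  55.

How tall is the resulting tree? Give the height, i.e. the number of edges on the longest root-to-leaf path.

9: root
27: right child of 9 (depth 1)
10: left child of 27 (depth 2)
59: right child of 27 (depth 2)
47: left child of 59 (depth 3)
2: left child of 9 (depth 1)
51: right child of 47 (depth 4)
34: left child of 47 (depth 4)
30: left child of 34 (depth 5)
21: right child of 10 (depth 3)
42: right child of 34 (depth 5)
49: left child of 51 (depth 5)
66: right child of 59 (depth 3)
33: right child of 30 (depth 6)
16: left child of 21 (depth 4)
37: left child of 42 (depth 6)
44: right child of 42 (depth 6)
67: right child of 66 (depth 4)
17: right child of 16 (depth 5)
52: right child of 51 (depth 5)
32: left child of 33 (depth 7)
55: right child of 52 (depth 6)

The deepest node is 32 at depth 7.

7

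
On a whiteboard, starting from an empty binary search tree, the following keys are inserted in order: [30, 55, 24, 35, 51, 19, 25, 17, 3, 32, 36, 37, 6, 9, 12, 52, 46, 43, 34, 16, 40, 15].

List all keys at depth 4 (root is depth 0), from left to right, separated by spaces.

Insert 30: tree is empty, so 30 becomes the root.
Insert 55: 55 > 30 → go right. Place as right child of 30.
Insert 24: 24 < 30 → go left. Place as left child of 30.
Insert 35: 35 > 30 → go right; 35 < 55 → go left. Place as left child of 55.
Insert 51: 51 > 30 → go right; 51 < 55 → go left; 51 > 35 → go right. Place as right child of 35.
Insert 19: 19 < 30 → go left; 19 < 24 → go left. Place as left child of 24.
Insert 25: 25 < 30 → go left; 25 > 24 → go right. Place as right child of 24.
Insert 17: 17 < 30 → go left; 17 < 24 → go left; 17 < 19 → go left. Place as left child of 19.
Insert 3: 3 < 30 → go left; 3 < 24 → go left; 3 < 19 → go left; 3 < 17 → go left. Place as left child of 17.
Insert 32: 32 > 30 → go right; 32 < 55 → go left; 32 < 35 → go left. Place as left child of 35.
Insert 36: 36 > 30 → go right; 36 < 55 → go left; 36 > 35 → go right; 36 < 51 → go left. Place as left child of 51.
Insert 37: 37 > 30 → go right; 37 < 55 → go left; 37 > 35 → go right; 37 < 51 → go left; 37 > 36 → go right. Place as right child of 36.
Insert 6: 6 < 30 → go left; 6 < 24 → go left; 6 < 19 → go left; 6 < 17 → go left; 6 > 3 → go right. Place as right child of 3.
Insert 9: 9 < 30 → go left; 9 < 24 → go left; 9 < 19 → go left; 9 < 17 → go left; 9 > 3 → go right; 9 > 6 → go right. Place as right child of 6.
Insert 12: 12 < 30 → go left; 12 < 24 → go left; 12 < 19 → go left; 12 < 17 → go left; 12 > 3 → go right; 12 > 6 → go right; 12 > 9 → go right. Place as right child of 9.
Insert 52: 52 > 30 → go right; 52 < 55 → go left; 52 > 35 → go right; 52 > 51 → go right. Place as right child of 51.
Insert 46: 46 > 30 → go right; 46 < 55 → go left; 46 > 35 → go right; 46 < 51 → go left; 46 > 36 → go right; 46 > 37 → go right. Place as right child of 37.
Insert 43: 43 > 30 → go right; 43 < 55 → go left; 43 > 35 → go right; 43 < 51 → go left; 43 > 36 → go right; 43 > 37 → go right; 43 < 46 → go left. Place as left child of 46.
Insert 34: 34 > 30 → go right; 34 < 55 → go left; 34 < 35 → go left; 34 > 32 → go right. Place as right child of 32.
Insert 16: 16 < 30 → go left; 16 < 24 → go left; 16 < 19 → go left; 16 < 17 → go left; 16 > 3 → go right; 16 > 6 → go right; 16 > 9 → go right; 16 > 12 → go right. Place as right child of 12.
Insert 40: 40 > 30 → go right; 40 < 55 → go left; 40 > 35 → go right; 40 < 51 → go left; 40 > 36 → go right; 40 > 37 → go right; 40 < 46 → go left; 40 < 43 → go left. Place as left child of 43.
Insert 15: 15 < 30 → go left; 15 < 24 → go left; 15 < 19 → go left; 15 < 17 → go left; 15 > 3 → go right; 15 > 6 → go right; 15 > 9 → go right; 15 > 12 → go right; 15 < 16 → go left. Place as left child of 16.

3 34 36 52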